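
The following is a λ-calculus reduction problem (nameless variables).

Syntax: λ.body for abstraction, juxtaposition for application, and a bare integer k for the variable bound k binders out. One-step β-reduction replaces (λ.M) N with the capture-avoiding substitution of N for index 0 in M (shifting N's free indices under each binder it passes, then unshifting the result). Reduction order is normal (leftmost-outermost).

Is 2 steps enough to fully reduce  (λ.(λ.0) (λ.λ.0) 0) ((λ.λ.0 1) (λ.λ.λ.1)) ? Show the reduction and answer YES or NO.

Answer: NO — after 2 steps the term is (λ.λ.0) ((λ.λ.0 1) (λ.λ.λ.1)), not yet normal

Working:
  start: (λ.(λ.0) (λ.λ.0) 0) ((λ.λ.0 1) (λ.λ.λ.1))
  step 1: (λ.0) (λ.λ.0) ((λ.λ.0 1) (λ.λ.λ.1))
  step 2: (λ.λ.0) ((λ.λ.0 1) (λ.λ.λ.1))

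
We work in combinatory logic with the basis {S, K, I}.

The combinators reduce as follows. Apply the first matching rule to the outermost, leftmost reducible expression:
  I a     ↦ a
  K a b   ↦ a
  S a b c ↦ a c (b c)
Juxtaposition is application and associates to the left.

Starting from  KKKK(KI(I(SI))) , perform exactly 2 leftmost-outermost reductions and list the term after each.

  start: KKKK(KI(I(SI)))
  →1  KK(KI(I(SI)))
  →2  K

Answer: after 2 steps: K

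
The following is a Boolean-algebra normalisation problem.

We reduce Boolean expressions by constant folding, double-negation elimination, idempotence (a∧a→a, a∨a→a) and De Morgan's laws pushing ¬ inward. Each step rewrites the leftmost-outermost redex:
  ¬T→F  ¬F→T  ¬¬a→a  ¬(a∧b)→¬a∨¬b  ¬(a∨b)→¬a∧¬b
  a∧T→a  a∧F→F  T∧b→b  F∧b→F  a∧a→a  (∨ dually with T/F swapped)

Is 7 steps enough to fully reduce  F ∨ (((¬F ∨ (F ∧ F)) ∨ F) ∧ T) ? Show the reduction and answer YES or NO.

  start: F ∨ (((¬F ∨ (F ∧ F)) ∨ F) ∧ T)
  step 1: ((¬F ∨ (F ∧ F)) ∨ F) ∧ T
  step 2: (¬F ∨ (F ∧ F)) ∨ F
  step 3: ¬F ∨ (F ∧ F)
  step 4: T ∨ (F ∧ F)
  step 5: T

Answer: YES — reaches normal form T in 5 ≤ 7 steps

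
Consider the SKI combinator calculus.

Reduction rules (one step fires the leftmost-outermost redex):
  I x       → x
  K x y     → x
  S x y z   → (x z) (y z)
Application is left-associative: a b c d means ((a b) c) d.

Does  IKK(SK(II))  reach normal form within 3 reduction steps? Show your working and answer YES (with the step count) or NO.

  start: IKK(SK(II))
  →1  KK(SK(II))
  →2  K

Answer: YES — reaches normal form K in 2 ≤ 3 steps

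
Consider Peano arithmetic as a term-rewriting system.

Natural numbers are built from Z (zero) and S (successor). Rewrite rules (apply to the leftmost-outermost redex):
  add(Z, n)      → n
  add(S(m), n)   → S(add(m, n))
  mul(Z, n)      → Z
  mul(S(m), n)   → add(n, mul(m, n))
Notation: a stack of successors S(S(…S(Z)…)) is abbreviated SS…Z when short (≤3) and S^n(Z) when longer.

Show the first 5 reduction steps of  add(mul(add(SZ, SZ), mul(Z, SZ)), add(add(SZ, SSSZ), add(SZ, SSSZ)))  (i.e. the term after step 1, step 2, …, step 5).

  start: add(mul(add(SZ, SZ), mul(Z, SZ)), add(add(SZ, SSSZ), add(SZ, SSSZ)))
  step 1: add(mul(S(add(Z, SZ)), mul(Z, SZ)), add(add(SZ, SSSZ), add(SZ, SSSZ)))
  step 2: add(add(mul(Z, SZ), mul(add(Z, SZ), mul(Z, SZ))), add(add(SZ, SSSZ), add(SZ, SSSZ)))
  step 3: add(add(Z, mul(add(Z, SZ), mul(Z, SZ))), add(add(SZ, SSSZ), add(SZ, SSSZ)))
  step 4: add(mul(add(Z, SZ), mul(Z, SZ)), add(add(SZ, SSSZ), add(SZ, SSSZ)))
  step 5: add(mul(SZ, mul(Z, SZ)), add(add(SZ, SSSZ), add(SZ, SSSZ)))

Answer: after 5 steps: add(mul(SZ, mul(Z, SZ)), add(add(SZ, SSSZ), add(SZ, SSSZ)))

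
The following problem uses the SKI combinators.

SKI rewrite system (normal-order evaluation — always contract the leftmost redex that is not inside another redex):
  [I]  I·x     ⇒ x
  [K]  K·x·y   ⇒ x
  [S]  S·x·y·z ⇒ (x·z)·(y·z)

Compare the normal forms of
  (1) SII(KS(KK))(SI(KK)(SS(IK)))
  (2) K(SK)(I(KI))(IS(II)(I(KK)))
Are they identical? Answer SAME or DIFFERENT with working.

Answer: DIFFERENT — A ⇓ SS(SK(KK)), B ⇓ SK(SI(KK))

Derivation:
Term A:
  start: SII(KS(KK))(SI(KK)(SS(IK)))
  →1  I(KS(KK))(I(KS(KK)))(SI(KK)(SS(IK)))
  →2  KS(KK)(I(KS(KK)))(SI(KK)(SS(IK)))
  →3  S(I(KS(KK)))(SI(KK)(SS(IK)))
  →4  S(KS(KK))(SI(KK)(SS(IK)))
  →5  SS(SI(KK)(SS(IK)))
  →6  SS(I(SS(IK))(KK(SS(IK))))
  →7  SS(SS(IK)(KK(SS(IK))))
  →8  SS(S(KK(SS(IK)))(IK(KK(SS(IK)))))
  →9  SS(SK(IK(KK(SS(IK)))))
  →10  SS(SK(K(KK(SS(IK)))))
  →11  SS(SK(KK))

Term B:
  start: K(SK)(I(KI))(IS(II)(I(KK)))
  →1  SK(IS(II)(I(KK)))
  →2  SK(S(II)(I(KK)))
  →3  SK(SI(I(KK)))
  →4  SK(SI(KK))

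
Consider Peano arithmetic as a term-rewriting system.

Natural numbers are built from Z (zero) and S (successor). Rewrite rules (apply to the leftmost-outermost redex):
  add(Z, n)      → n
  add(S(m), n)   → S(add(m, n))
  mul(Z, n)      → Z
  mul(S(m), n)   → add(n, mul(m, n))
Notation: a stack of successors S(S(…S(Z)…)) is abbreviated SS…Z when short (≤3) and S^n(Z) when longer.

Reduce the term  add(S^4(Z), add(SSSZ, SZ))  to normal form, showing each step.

Answer: normal form = S^8(Z)  (in 9 steps)

Derivation:
  start: add(S^4(Z), add(SSSZ, SZ))
  →1  S(add(SSSZ, add(SSSZ, SZ)))
  →2  S(S(add(SSZ, add(SSSZ, SZ))))
  →3  S(S(S(add(SZ, add(SSSZ, SZ)))))
  →4  S(S(S(S(add(Z, add(SSSZ, SZ))))))
  →5  S(S(S(S(add(SSSZ, SZ)))))
  →6  S(S(S(S(S(add(SSZ, SZ))))))
  →7  S(S(S(S(S(S(add(SZ, SZ)))))))
  →8  S(S(S(S(S(S(S(add(Z, SZ))))))))
  →9  S^8(Z)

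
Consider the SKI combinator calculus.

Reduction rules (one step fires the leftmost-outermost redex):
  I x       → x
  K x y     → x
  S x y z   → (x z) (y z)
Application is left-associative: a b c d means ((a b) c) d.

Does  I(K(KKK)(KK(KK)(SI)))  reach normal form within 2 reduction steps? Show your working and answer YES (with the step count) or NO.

  start: I(K(KKK)(KK(KK)(SI)))
  step 1: K(KKK)(KK(KK)(SI))
  step 2: KKK

Answer: NO — after 2 steps the term is KKK, not yet normal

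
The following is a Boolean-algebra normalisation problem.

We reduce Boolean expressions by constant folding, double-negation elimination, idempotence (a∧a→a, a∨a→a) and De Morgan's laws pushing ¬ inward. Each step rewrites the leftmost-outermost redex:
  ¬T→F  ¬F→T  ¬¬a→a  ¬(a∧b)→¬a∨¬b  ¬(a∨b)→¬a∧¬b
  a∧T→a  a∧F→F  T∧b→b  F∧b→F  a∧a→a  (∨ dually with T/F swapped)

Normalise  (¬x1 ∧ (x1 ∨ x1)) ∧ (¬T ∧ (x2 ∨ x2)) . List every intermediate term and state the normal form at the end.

  start: (¬x1 ∧ (x1 ∨ x1)) ∧ (¬T ∧ (x2 ∨ x2))
  step 1: (¬x1 ∧ x1) ∧ (¬T ∧ (x2 ∨ x2))
  step 2: (¬x1 ∧ x1) ∧ (F ∧ (x2 ∨ x2))
  step 3: (¬x1 ∧ x1) ∧ F
  step 4: F

Answer: normal form = F  (in 4 steps)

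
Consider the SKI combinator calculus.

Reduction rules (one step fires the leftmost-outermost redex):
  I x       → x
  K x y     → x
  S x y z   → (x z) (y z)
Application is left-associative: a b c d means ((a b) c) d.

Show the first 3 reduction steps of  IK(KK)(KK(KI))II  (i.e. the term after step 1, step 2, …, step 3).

  start: IK(KK)(KK(KI))II
  →1  K(KK)(KK(KI))II
  →2  KKII
  →3  KI

Answer: after 3 steps: KI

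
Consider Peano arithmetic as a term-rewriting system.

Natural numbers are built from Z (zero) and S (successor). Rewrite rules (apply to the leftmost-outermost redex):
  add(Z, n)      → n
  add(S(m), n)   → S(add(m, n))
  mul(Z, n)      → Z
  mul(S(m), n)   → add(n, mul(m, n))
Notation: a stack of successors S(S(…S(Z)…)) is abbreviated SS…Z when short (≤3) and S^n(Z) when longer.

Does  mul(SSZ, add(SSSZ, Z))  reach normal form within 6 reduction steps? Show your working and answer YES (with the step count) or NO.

Answer: NO — after 6 steps the term is S(S(add(S(add(Z, Z)), mul(SZ, add(SSSZ, Z))))), not yet normal

Derivation:
  start: mul(SSZ, add(SSSZ, Z))
  step 1: add(add(SSSZ, Z), mul(SZ, add(SSSZ, Z)))
  step 2: add(S(add(SSZ, Z)), mul(SZ, add(SSSZ, Z)))
  step 3: S(add(add(SSZ, Z), mul(SZ, add(SSSZ, Z))))
  step 4: S(add(S(add(SZ, Z)), mul(SZ, add(SSSZ, Z))))
  step 5: S(S(add(add(SZ, Z), mul(SZ, add(SSSZ, Z)))))
  step 6: S(S(add(S(add(Z, Z)), mul(SZ, add(SSSZ, Z)))))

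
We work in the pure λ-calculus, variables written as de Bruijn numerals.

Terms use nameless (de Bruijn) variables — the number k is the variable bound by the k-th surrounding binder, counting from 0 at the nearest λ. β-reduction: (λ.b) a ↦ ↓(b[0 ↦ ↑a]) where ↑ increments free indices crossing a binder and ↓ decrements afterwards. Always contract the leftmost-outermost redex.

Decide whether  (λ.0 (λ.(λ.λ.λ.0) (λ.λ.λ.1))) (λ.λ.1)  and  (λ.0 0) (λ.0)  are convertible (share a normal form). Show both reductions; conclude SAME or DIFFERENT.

Term A:
  start: (λ.0 (λ.(λ.λ.λ.0) (λ.λ.λ.1))) (λ.λ.1)
  [1] (λ.λ.1) (λ.(λ.λ.λ.0) (λ.λ.λ.1))
  [2] λ.λ.(λ.λ.λ.0) (λ.λ.λ.1)
  [3] λ.λ.λ.λ.0

Term B:
  start: (λ.0 0) (λ.0)
  [1] (λ.0) (λ.0)
  [2] λ.0

Answer: DIFFERENT — A ⇓ λ.λ.λ.λ.0, B ⇓ λ.0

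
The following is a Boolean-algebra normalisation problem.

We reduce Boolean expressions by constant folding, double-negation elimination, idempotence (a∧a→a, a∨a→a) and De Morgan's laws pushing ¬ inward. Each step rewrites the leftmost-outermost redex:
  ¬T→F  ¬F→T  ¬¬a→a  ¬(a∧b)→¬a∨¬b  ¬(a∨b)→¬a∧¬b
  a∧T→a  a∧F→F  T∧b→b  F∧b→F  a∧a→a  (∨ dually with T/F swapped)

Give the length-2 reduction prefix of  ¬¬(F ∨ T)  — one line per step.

Answer: after 2 steps: T

Derivation:
  start: ¬¬(F ∨ T)
  step 1: F ∨ T
  step 2: T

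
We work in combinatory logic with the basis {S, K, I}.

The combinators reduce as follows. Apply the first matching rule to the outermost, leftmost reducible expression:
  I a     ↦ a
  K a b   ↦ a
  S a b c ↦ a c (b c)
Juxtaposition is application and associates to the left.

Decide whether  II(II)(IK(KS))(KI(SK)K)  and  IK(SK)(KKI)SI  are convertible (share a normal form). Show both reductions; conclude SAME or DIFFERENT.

Answer: DIFFERENT — A ⇓ KS, B ⇓ I

Reduction:
Term A:
  start: II(II)(IK(KS))(KI(SK)K)
  step 1: I(II)(IK(KS))(KI(SK)K)
  step 2: II(IK(KS))(KI(SK)K)
  step 3: I(IK(KS))(KI(SK)K)
  step 4: IK(KS)(KI(SK)K)
  step 5: K(KS)(KI(SK)K)
  step 6: KS

Term B:
  start: IK(SK)(KKI)SI
  step 1: K(SK)(KKI)SI
  step 2: SKSI
  step 3: KI(SI)
  step 4: I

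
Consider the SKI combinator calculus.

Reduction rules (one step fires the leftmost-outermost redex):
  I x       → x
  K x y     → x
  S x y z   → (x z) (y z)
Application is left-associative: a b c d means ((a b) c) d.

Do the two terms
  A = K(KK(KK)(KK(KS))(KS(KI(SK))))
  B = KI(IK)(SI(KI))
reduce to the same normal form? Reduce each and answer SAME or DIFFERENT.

Answer: DIFFERENT — A ⇓ KK, B ⇓ SI(KI)

Derivation:
Term A:
  start: K(KK(KK)(KK(KS))(KS(KI(SK))))
  step 1: K(K(KK(KS))(KS(KI(SK))))
  step 2: K(KK(KS))
  step 3: KK

Term B:
  start: KI(IK)(SI(KI))
  step 1: I(SI(KI))
  step 2: SI(KI)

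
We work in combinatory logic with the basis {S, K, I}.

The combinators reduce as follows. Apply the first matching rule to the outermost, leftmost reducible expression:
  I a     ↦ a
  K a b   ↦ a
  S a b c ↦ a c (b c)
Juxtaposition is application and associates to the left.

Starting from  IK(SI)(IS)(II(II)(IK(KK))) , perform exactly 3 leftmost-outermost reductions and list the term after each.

  start: IK(SI)(IS)(II(II)(IK(KK)))
  step 1: K(SI)(IS)(II(II)(IK(KK)))
  step 2: SI(II(II)(IK(KK)))
  step 3: SI(I(II)(IK(KK)))

Answer: after 3 steps: SI(I(II)(IK(KK)))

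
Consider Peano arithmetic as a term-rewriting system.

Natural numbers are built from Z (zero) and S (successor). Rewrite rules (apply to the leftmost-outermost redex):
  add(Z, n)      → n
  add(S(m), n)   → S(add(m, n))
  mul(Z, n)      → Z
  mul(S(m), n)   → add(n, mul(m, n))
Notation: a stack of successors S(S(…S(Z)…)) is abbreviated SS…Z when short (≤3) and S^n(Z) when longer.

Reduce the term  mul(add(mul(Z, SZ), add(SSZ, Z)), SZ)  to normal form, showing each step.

Answer: normal form = SSZ  (in 12 steps)

Derivation:
  start: mul(add(mul(Z, SZ), add(SSZ, Z)), SZ)
  [1] mul(add(Z, add(SSZ, Z)), SZ)
  [2] mul(add(SSZ, Z), SZ)
  [3] mul(S(add(SZ, Z)), SZ)
  [4] add(SZ, mul(add(SZ, Z), SZ))
  [5] S(add(Z, mul(add(SZ, Z), SZ)))
  [6] S(mul(add(SZ, Z), SZ))
  [7] S(mul(S(add(Z, Z)), SZ))
  [8] S(add(SZ, mul(add(Z, Z), SZ)))
  [9] S(S(add(Z, mul(add(Z, Z), SZ))))
  [10] S(S(mul(add(Z, Z), SZ)))
  [11] S(S(mul(Z, SZ)))
  [12] SSZ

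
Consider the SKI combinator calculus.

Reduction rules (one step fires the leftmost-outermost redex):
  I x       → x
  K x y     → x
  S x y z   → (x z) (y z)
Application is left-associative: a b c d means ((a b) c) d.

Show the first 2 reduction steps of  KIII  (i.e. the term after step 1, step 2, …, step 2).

Answer: after 2 steps: I

Working:
  start: KIII
  step 1: II
  step 2: I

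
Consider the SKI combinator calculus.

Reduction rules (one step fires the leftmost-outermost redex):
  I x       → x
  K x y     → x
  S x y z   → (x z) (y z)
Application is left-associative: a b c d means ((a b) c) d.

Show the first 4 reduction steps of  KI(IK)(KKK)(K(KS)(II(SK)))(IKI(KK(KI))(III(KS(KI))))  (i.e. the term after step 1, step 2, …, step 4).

  start: KI(IK)(KKK)(K(KS)(II(SK)))(IKI(KK(KI))(III(KS(KI))))
  step 1: I(KKK)(K(KS)(II(SK)))(IKI(KK(KI))(III(KS(KI))))
  step 2: KKK(K(KS)(II(SK)))(IKI(KK(KI))(III(KS(KI))))
  step 3: K(K(KS)(II(SK)))(IKI(KK(KI))(III(KS(KI))))
  step 4: K(KS)(II(SK))

Answer: after 4 steps: K(KS)(II(SK))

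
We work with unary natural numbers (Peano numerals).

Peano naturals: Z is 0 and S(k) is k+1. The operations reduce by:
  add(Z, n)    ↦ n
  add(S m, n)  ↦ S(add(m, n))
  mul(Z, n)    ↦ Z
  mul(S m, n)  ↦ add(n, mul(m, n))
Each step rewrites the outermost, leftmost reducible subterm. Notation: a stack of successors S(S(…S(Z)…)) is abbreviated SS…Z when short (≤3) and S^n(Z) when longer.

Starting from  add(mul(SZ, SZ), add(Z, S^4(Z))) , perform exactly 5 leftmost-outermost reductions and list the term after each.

  start: add(mul(SZ, SZ), add(Z, S^4(Z)))
  [1] add(add(SZ, mul(Z, SZ)), add(Z, S^4(Z)))
  [2] add(S(add(Z, mul(Z, SZ))), add(Z, S^4(Z)))
  [3] S(add(add(Z, mul(Z, SZ)), add(Z, S^4(Z))))
  [4] S(add(mul(Z, SZ), add(Z, S^4(Z))))
  [5] S(add(Z, add(Z, S^4(Z))))

Answer: after 5 steps: S(add(Z, add(Z, S^4(Z))))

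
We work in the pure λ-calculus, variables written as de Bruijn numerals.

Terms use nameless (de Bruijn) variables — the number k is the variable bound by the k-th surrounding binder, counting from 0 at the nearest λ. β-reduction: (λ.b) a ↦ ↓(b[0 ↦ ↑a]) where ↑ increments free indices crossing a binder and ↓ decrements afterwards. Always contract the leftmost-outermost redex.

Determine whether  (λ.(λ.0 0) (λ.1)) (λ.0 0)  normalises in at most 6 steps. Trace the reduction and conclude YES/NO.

Answer: YES — reaches normal form λ.0 0 in 3 ≤ 6 steps

Derivation:
  start: (λ.(λ.0 0) (λ.1)) (λ.0 0)
  step 1: (λ.0 0) (λ.λ.0 0)
  step 2: (λ.λ.0 0) (λ.λ.0 0)
  step 3: λ.0 0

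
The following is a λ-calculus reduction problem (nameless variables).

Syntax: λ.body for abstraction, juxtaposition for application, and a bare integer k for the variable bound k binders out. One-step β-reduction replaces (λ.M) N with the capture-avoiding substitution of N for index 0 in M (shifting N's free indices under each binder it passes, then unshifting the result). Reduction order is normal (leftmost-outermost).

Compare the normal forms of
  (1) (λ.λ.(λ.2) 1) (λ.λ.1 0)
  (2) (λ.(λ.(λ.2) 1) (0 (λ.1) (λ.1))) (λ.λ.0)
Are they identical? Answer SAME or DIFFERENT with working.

Answer: DIFFERENT — A ⇓ λ.λ.λ.1 0, B ⇓ λ.λ.0

Working:
Term A:
  start: (λ.λ.(λ.2) 1) (λ.λ.1 0)
  step 1: λ.(λ.λ.λ.1 0) (λ.λ.1 0)
  step 2: λ.λ.λ.1 0

Term B:
  start: (λ.(λ.(λ.2) 1) (0 (λ.1) (λ.1))) (λ.λ.0)
  step 1: (λ.(λ.λ.λ.0) (λ.λ.0)) ((λ.λ.0) (λ.λ.λ.0) (λ.λ.λ.0))
  step 2: (λ.λ.λ.0) (λ.λ.0)
  step 3: λ.λ.0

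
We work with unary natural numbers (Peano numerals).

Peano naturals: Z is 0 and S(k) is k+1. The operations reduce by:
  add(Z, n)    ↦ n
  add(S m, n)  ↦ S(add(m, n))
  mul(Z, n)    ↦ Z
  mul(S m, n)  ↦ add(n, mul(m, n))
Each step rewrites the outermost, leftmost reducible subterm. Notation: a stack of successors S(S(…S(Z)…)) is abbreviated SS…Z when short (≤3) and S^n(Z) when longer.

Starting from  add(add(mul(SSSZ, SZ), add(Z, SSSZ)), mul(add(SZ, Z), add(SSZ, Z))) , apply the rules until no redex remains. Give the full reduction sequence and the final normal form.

Answer: normal form = S^8(Z)  (in 32 steps)

Derivation:
  start: add(add(mul(SSSZ, SZ), add(Z, SSSZ)), mul(add(SZ, Z), add(SSZ, Z)))
  step 1: add(add(add(SZ, mul(SSZ, SZ)), add(Z, SSSZ)), mul(add(SZ, Z), add(SSZ, Z)))
  step 2: add(add(S(add(Z, mul(SSZ, SZ))), add(Z, SSSZ)), mul(add(SZ, Z), add(SSZ, Z)))
  step 3: add(S(add(add(Z, mul(SSZ, SZ)), add(Z, SSSZ))), mul(add(SZ, Z), add(SSZ, Z)))
  step 4: S(add(add(add(Z, mul(SSZ, SZ)), add(Z, SSSZ)), mul(add(SZ, Z), add(SSZ, Z))))
  step 5: S(add(add(mul(SSZ, SZ), add(Z, SSSZ)), mul(add(SZ, Z), add(SSZ, Z))))
  step 6: S(add(add(add(SZ, mul(SZ, SZ)), add(Z, SSSZ)), mul(add(SZ, Z), add(SSZ, Z))))
  step 7: S(add(add(S(add(Z, mul(SZ, SZ))), add(Z, SSSZ)), mul(add(SZ, Z), add(SSZ, Z))))
  step 8: S(add(S(add(add(Z, mul(SZ, SZ)), add(Z, SSSZ))), mul(add(SZ, Z), add(SSZ, Z))))
  step 9: S(S(add(add(add(Z, mul(SZ, SZ)), add(Z, SSSZ)), mul(add(SZ, Z), add(SSZ, Z)))))
  step 10: S(S(add(add(mul(SZ, SZ), add(Z, SSSZ)), mul(add(SZ, Z), add(SSZ, Z)))))
  step 11: S(S(add(add(add(SZ, mul(Z, SZ)), add(Z, SSSZ)), mul(add(SZ, Z), add(SSZ, Z)))))
  step 12: S(S(add(add(S(add(Z, mul(Z, SZ))), add(Z, SSSZ)), mul(add(SZ, Z), add(SSZ, Z)))))
  step 13: S(S(add(S(add(add(Z, mul(Z, SZ)), add(Z, SSSZ))), mul(add(SZ, Z), add(SSZ, Z)))))
  step 14: S(S(S(add(add(add(Z, mul(Z, SZ)), add(Z, SSSZ)), mul(add(SZ, Z), add(SSZ, Z))))))
  step 15: S(S(S(add(add(mul(Z, SZ), add(Z, SSSZ)), mul(add(SZ, Z), add(SSZ, Z))))))
  step 16: S(S(S(add(add(Z, add(Z, SSSZ)), mul(add(SZ, Z), add(SSZ, Z))))))
  step 17: S(S(S(add(add(Z, SSSZ), mul(add(SZ, Z), add(SSZ, Z))))))
  step 18: S(S(S(add(SSSZ, mul(add(SZ, Z), add(SSZ, Z))))))
  step 19: S(S(S(S(add(SSZ, mul(add(SZ, Z), add(SSZ, Z)))))))
  step 20: S(S(S(S(S(add(SZ, mul(add(SZ, Z), add(SSZ, Z))))))))
  step 21: S(S(S(S(S(S(add(Z, mul(add(SZ, Z), add(SSZ, Z)))))))))
  step 22: S(S(S(S(S(S(mul(add(SZ, Z), add(SSZ, Z))))))))
  step 23: S(S(S(S(S(S(mul(S(add(Z, Z)), add(SSZ, Z))))))))
  step 24: S(S(S(S(S(S(add(add(SSZ, Z), mul(add(Z, Z), add(SSZ, Z)))))))))
  step 25: S(S(S(S(S(S(add(S(add(SZ, Z)), mul(add(Z, Z), add(SSZ, Z)))))))))
  step 26: S(S(S(S(S(S(S(add(add(SZ, Z), mul(add(Z, Z), add(SSZ, Z))))))))))
  step 27: S(S(S(S(S(S(S(add(S(add(Z, Z)), mul(add(Z, Z), add(SSZ, Z))))))))))
  step 28: S(S(S(S(S(S(S(S(add(add(Z, Z), mul(add(Z, Z), add(SSZ, Z)))))))))))
  step 29: S(S(S(S(S(S(S(S(add(Z, mul(add(Z, Z), add(SSZ, Z)))))))))))
  step 30: S(S(S(S(S(S(S(S(mul(add(Z, Z), add(SSZ, Z))))))))))
  step 31: S(S(S(S(S(S(S(S(mul(Z, add(SSZ, Z))))))))))
  step 32: S^8(Z)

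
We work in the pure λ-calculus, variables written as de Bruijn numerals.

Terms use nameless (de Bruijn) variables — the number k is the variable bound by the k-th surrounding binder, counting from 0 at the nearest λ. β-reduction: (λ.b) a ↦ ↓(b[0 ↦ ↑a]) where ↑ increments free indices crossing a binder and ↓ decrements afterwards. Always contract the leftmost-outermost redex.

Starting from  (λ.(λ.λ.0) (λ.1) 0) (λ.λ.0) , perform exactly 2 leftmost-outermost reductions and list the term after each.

  start: (λ.(λ.λ.0) (λ.1) 0) (λ.λ.0)
  step 1: (λ.λ.0) (λ.λ.λ.0) (λ.λ.0)
  step 2: (λ.0) (λ.λ.0)

Answer: after 2 steps: (λ.0) (λ.λ.0)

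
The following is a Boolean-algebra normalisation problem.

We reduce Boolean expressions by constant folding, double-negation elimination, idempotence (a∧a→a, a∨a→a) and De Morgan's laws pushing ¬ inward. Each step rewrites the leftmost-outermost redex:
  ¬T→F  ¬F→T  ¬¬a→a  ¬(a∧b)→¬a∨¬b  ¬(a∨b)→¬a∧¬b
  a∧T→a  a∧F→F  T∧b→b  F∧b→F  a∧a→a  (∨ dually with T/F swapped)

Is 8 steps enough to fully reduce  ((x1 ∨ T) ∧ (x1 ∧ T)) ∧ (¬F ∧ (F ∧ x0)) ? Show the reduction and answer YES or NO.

Answer: YES — reaches normal form F in 7 ≤ 8 steps

Derivation:
  start: ((x1 ∨ T) ∧ (x1 ∧ T)) ∧ (¬F ∧ (F ∧ x0))
  [1] (T ∧ (x1 ∧ T)) ∧ (¬F ∧ (F ∧ x0))
  [2] (x1 ∧ T) ∧ (¬F ∧ (F ∧ x0))
  [3] x1 ∧ (¬F ∧ (F ∧ x0))
  [4] x1 ∧ (T ∧ (F ∧ x0))
  [5] x1 ∧ (F ∧ x0)
  [6] x1 ∧ F
  [7] F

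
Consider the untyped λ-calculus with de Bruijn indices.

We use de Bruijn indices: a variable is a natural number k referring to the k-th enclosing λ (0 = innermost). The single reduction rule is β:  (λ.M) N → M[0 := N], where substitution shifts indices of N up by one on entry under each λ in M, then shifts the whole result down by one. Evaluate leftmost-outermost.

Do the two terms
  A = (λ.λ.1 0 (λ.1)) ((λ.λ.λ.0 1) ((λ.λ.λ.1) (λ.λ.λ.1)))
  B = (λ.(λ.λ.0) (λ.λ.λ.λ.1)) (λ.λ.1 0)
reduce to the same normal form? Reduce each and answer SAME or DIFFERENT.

Term A:
  start: (λ.λ.1 0 (λ.1)) ((λ.λ.λ.0 1) ((λ.λ.λ.1) (λ.λ.λ.1)))
  →1  λ.(λ.λ.λ.0 1) ((λ.λ.λ.1) (λ.λ.λ.1)) 0 (λ.1)
  →2  λ.(λ.λ.0 1) 0 (λ.1)
  →3  λ.(λ.0 1) (λ.1)
  →4  λ.(λ.1) 0
  →5  λ.0

Term B:
  start: (λ.(λ.λ.0) (λ.λ.λ.λ.1)) (λ.λ.1 0)
  →1  (λ.λ.0) (λ.λ.λ.λ.1)
  →2  λ.0

Answer: SAME — A ⇓ λ.0, B ⇓ λ.0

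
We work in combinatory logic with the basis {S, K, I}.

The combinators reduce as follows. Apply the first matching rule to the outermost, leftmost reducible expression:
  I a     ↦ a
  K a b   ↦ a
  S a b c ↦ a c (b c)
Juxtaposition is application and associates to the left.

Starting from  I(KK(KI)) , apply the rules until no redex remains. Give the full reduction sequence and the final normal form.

  start: I(KK(KI))
  [1] KK(KI)
  [2] K

Answer: normal form = K  (in 2 steps)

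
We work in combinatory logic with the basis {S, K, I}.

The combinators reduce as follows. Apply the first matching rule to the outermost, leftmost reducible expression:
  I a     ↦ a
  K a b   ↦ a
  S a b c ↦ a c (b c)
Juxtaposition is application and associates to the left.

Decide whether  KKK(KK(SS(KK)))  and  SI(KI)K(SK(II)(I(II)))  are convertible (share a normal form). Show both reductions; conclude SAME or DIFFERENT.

Answer: DIFFERENT — A ⇓ KK, B ⇓ I

Reduction:
Term A:
  start: KKK(KK(SS(KK)))
  →1  K(KK(SS(KK)))
  →2  KK

Term B:
  start: SI(KI)K(SK(II)(I(II)))
  →1  IK(KIK)(SK(II)(I(II)))
  →2  K(KIK)(SK(II)(I(II)))
  →3  KIK
  →4  I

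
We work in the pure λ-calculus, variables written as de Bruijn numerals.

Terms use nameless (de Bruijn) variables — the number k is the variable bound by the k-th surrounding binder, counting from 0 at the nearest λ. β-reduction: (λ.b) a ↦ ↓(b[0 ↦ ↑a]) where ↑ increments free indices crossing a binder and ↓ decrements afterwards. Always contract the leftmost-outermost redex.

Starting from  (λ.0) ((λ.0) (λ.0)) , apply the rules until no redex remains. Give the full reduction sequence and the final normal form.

Answer: normal form = λ.0  (in 2 steps)

Working:
  start: (λ.0) ((λ.0) (λ.0))
  [1] (λ.0) (λ.0)
  [2] λ.0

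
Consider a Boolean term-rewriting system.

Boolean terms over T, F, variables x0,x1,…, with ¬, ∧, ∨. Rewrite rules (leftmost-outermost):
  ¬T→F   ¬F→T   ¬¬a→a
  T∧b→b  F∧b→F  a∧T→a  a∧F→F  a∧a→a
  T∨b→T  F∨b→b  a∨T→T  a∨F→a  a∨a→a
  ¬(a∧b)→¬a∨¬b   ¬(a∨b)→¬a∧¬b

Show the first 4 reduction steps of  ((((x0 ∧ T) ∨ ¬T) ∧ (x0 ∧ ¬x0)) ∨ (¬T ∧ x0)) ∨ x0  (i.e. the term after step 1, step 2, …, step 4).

Answer: after 4 steps: ((x0 ∧ (x0 ∧ ¬x0)) ∨ (F ∧ x0)) ∨ x0

Working:
  start: ((((x0 ∧ T) ∨ ¬T) ∧ (x0 ∧ ¬x0)) ∨ (¬T ∧ x0)) ∨ x0
  [1] (((x0 ∨ ¬T) ∧ (x0 ∧ ¬x0)) ∨ (¬T ∧ x0)) ∨ x0
  [2] (((x0 ∨ F) ∧ (x0 ∧ ¬x0)) ∨ (¬T ∧ x0)) ∨ x0
  [3] ((x0 ∧ (x0 ∧ ¬x0)) ∨ (¬T ∧ x0)) ∨ x0
  [4] ((x0 ∧ (x0 ∧ ¬x0)) ∨ (F ∧ x0)) ∨ x0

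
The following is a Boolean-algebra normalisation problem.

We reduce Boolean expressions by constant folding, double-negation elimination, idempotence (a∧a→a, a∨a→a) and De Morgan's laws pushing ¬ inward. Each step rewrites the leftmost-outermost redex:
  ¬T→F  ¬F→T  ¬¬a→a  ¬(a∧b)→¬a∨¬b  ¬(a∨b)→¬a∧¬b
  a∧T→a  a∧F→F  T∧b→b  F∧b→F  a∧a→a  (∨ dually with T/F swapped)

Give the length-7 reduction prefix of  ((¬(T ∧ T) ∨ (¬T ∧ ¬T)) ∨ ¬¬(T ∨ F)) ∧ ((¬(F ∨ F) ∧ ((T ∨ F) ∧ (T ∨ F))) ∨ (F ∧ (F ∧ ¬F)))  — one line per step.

Answer: after 7 steps: ¬¬(T ∨ F) ∧ ((¬(F ∨ F) ∧ ((T ∨ F) ∧ (T ∨ F))) ∨ (F ∧ (F ∧ ¬F)))

Reduction:
  start: ((¬(T ∧ T) ∨ (¬T ∧ ¬T)) ∨ ¬¬(T ∨ F)) ∧ ((¬(F ∨ F) ∧ ((T ∨ F) ∧ (T ∨ F))) ∨ (F ∧ (F ∧ ¬F)))
  [1] (((¬T ∨ ¬T) ∨ (¬T ∧ ¬T)) ∨ ¬¬(T ∨ F)) ∧ ((¬(F ∨ F) ∧ ((T ∨ F) ∧ (T ∨ F))) ∨ (F ∧ (F ∧ ¬F)))
  [2] ((¬T ∨ (¬T ∧ ¬T)) ∨ ¬¬(T ∨ F)) ∧ ((¬(F ∨ F) ∧ ((T ∨ F) ∧ (T ∨ F))) ∨ (F ∧ (F ∧ ¬F)))
  [3] ((F ∨ (¬T ∧ ¬T)) ∨ ¬¬(T ∨ F)) ∧ ((¬(F ∨ F) ∧ ((T ∨ F) ∧ (T ∨ F))) ∨ (F ∧ (F ∧ ¬F)))
  [4] ((¬T ∧ ¬T) ∨ ¬¬(T ∨ F)) ∧ ((¬(F ∨ F) ∧ ((T ∨ F) ∧ (T ∨ F))) ∨ (F ∧ (F ∧ ¬F)))
  [5] (¬T ∨ ¬¬(T ∨ F)) ∧ ((¬(F ∨ F) ∧ ((T ∨ F) ∧ (T ∨ F))) ∨ (F ∧ (F ∧ ¬F)))
  [6] (F ∨ ¬¬(T ∨ F)) ∧ ((¬(F ∨ F) ∧ ((T ∨ F) ∧ (T ∨ F))) ∨ (F ∧ (F ∧ ¬F)))
  [7] ¬¬(T ∨ F) ∧ ((¬(F ∨ F) ∧ ((T ∨ F) ∧ (T ∨ F))) ∨ (F ∧ (F ∧ ¬F)))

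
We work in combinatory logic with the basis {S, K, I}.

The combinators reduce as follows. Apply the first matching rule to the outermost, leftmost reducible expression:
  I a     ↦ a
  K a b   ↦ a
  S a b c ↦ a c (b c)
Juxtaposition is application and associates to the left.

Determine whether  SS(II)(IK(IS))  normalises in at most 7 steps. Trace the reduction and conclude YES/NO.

Answer: YES — reaches normal form S(KS)(KS) in 7 ≤ 7 steps

Working:
  start: SS(II)(IK(IS))
  [1] S(IK(IS))(II(IK(IS)))
  [2] S(K(IS))(II(IK(IS)))
  [3] S(KS)(II(IK(IS)))
  [4] S(KS)(I(IK(IS)))
  [5] S(KS)(IK(IS))
  [6] S(KS)(K(IS))
  [7] S(KS)(KS)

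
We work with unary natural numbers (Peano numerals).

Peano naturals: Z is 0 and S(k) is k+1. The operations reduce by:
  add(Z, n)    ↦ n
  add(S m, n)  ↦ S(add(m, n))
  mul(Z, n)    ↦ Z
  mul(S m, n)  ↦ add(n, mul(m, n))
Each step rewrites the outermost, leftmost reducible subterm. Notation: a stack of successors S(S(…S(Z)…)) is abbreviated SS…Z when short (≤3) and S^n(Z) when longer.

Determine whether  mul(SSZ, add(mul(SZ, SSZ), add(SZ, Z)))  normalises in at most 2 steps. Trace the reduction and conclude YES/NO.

Answer: NO — after 2 steps the term is add(add(add(SSZ, mul(Z, SSZ)), add(SZ, Z)), mul(SZ, add(mul(SZ, SSZ), add(SZ, Z)))), not yet normal

Derivation:
  start: mul(SSZ, add(mul(SZ, SSZ), add(SZ, Z)))
  step 1: add(add(mul(SZ, SSZ), add(SZ, Z)), mul(SZ, add(mul(SZ, SSZ), add(SZ, Z))))
  step 2: add(add(add(SSZ, mul(Z, SSZ)), add(SZ, Z)), mul(SZ, add(mul(SZ, SSZ), add(SZ, Z))))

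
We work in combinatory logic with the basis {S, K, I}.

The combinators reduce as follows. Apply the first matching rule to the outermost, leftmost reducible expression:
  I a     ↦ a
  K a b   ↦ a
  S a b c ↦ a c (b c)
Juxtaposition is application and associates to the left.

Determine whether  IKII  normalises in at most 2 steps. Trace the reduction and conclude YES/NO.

  start: IKII
  step 1: KII
  step 2: I

Answer: YES — reaches normal form I in 2 ≤ 2 steps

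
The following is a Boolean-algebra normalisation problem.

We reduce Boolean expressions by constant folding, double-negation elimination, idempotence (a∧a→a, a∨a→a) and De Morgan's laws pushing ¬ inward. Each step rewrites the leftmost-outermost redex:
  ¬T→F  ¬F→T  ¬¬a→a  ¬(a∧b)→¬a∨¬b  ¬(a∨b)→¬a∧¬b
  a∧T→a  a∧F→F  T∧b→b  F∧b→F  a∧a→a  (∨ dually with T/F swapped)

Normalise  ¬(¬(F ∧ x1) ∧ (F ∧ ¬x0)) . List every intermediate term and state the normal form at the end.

  start: ¬(¬(F ∧ x1) ∧ (F ∧ ¬x0))
  →1  ¬¬(F ∧ x1) ∨ ¬(F ∧ ¬x0)
  →2  (F ∧ x1) ∨ ¬(F ∧ ¬x0)
  →3  F ∨ ¬(F ∧ ¬x0)
  →4  ¬(F ∧ ¬x0)
  →5  ¬F ∨ ¬¬x0
  →6  T ∨ ¬¬x0
  →7  T

Answer: normal form = T  (in 7 steps)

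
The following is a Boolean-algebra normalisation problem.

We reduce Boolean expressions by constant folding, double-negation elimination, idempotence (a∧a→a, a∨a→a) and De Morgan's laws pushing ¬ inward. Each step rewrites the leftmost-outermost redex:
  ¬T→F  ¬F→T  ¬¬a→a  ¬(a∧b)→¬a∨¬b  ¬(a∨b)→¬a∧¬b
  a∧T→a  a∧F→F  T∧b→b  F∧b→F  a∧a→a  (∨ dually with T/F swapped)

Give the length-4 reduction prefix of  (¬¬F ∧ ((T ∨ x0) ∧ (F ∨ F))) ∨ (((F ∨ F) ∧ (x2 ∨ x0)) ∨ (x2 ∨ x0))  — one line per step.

Answer: after 4 steps: (F ∧ (x2 ∨ x0)) ∨ (x2 ∨ x0)

Derivation:
  start: (¬¬F ∧ ((T ∨ x0) ∧ (F ∨ F))) ∨ (((F ∨ F) ∧ (x2 ∨ x0)) ∨ (x2 ∨ x0))
  step 1: (F ∧ ((T ∨ x0) ∧ (F ∨ F))) ∨ (((F ∨ F) ∧ (x2 ∨ x0)) ∨ (x2 ∨ x0))
  step 2: F ∨ (((F ∨ F) ∧ (x2 ∨ x0)) ∨ (x2 ∨ x0))
  step 3: ((F ∨ F) ∧ (x2 ∨ x0)) ∨ (x2 ∨ x0)
  step 4: (F ∧ (x2 ∨ x0)) ∨ (x2 ∨ x0)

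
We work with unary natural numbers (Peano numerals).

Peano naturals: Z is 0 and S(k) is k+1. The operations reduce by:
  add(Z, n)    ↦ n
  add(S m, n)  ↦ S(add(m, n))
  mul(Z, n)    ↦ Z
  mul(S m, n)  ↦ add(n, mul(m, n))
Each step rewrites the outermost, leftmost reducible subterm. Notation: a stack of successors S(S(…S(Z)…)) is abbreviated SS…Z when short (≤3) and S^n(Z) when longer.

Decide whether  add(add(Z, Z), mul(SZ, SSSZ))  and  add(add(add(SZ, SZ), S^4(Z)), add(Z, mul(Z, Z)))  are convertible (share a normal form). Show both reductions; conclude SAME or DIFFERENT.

Term A:
  start: add(add(Z, Z), mul(SZ, SSSZ))
  step 1: add(Z, mul(SZ, SSSZ))
  step 2: mul(SZ, SSSZ)
  step 3: add(SSSZ, mul(Z, SSSZ))
  step 4: S(add(SSZ, mul(Z, SSSZ)))
  step 5: S(S(add(SZ, mul(Z, SSSZ))))
  step 6: S(S(S(add(Z, mul(Z, SSSZ)))))
  step 7: S(S(S(mul(Z, SSSZ))))
  step 8: SSSZ

Term B:
  start: add(add(add(SZ, SZ), S^4(Z)), add(Z, mul(Z, Z)))
  step 1: add(add(S(add(Z, SZ)), S^4(Z)), add(Z, mul(Z, Z)))
  step 2: add(S(add(add(Z, SZ), S^4(Z))), add(Z, mul(Z, Z)))
  step 3: S(add(add(add(Z, SZ), S^4(Z)), add(Z, mul(Z, Z))))
  step 4: S(add(add(SZ, S^4(Z)), add(Z, mul(Z, Z))))
  step 5: S(add(S(add(Z, S^4(Z))), add(Z, mul(Z, Z))))
  step 6: S(S(add(add(Z, S^4(Z)), add(Z, mul(Z, Z)))))
  step 7: S(S(add(S^4(Z), add(Z, mul(Z, Z)))))
  step 8: S(S(S(add(SSSZ, add(Z, mul(Z, Z))))))
  step 9: S(S(S(S(add(SSZ, add(Z, mul(Z, Z)))))))
  step 10: S(S(S(S(S(add(SZ, add(Z, mul(Z, Z))))))))
  step 11: S(S(S(S(S(S(add(Z, add(Z, mul(Z, Z)))))))))
  step 12: S(S(S(S(S(S(add(Z, mul(Z, Z))))))))
  step 13: S(S(S(S(S(S(mul(Z, Z)))))))
  step 14: S^6(Z)

Answer: DIFFERENT — A ⇓ SSSZ, B ⇓ S^6(Z)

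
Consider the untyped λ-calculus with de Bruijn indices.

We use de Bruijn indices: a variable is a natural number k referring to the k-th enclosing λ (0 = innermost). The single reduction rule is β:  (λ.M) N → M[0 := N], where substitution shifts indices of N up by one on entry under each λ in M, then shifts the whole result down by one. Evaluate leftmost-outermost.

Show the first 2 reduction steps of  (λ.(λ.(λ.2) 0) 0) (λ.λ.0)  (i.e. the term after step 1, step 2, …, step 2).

Answer: after 2 steps: (λ.λ.λ.0) (λ.λ.0)

Working:
  start: (λ.(λ.(λ.2) 0) 0) (λ.λ.0)
  step 1: (λ.(λ.λ.λ.0) 0) (λ.λ.0)
  step 2: (λ.λ.λ.0) (λ.λ.0)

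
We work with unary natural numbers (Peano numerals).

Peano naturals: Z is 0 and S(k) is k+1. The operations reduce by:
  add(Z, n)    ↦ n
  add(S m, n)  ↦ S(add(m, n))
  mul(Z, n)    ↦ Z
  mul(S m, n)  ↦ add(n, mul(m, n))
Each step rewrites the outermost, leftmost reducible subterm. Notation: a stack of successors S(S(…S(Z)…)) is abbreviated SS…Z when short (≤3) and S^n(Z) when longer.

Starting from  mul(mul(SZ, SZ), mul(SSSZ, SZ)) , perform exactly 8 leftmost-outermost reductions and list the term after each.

  start: mul(mul(SZ, SZ), mul(SSSZ, SZ))
  [1] mul(add(SZ, mul(Z, SZ)), mul(SSSZ, SZ))
  [2] mul(S(add(Z, mul(Z, SZ))), mul(SSSZ, SZ))
  [3] add(mul(SSSZ, SZ), mul(add(Z, mul(Z, SZ)), mul(SSSZ, SZ)))
  [4] add(add(SZ, mul(SSZ, SZ)), mul(add(Z, mul(Z, SZ)), mul(SSSZ, SZ)))
  [5] add(S(add(Z, mul(SSZ, SZ))), mul(add(Z, mul(Z, SZ)), mul(SSSZ, SZ)))
  [6] S(add(add(Z, mul(SSZ, SZ)), mul(add(Z, mul(Z, SZ)), mul(SSSZ, SZ))))
  [7] S(add(mul(SSZ, SZ), mul(add(Z, mul(Z, SZ)), mul(SSSZ, SZ))))
  [8] S(add(add(SZ, mul(SZ, SZ)), mul(add(Z, mul(Z, SZ)), mul(SSSZ, SZ))))

Answer: after 8 steps: S(add(add(SZ, mul(SZ, SZ)), mul(add(Z, mul(Z, SZ)), mul(SSSZ, SZ))))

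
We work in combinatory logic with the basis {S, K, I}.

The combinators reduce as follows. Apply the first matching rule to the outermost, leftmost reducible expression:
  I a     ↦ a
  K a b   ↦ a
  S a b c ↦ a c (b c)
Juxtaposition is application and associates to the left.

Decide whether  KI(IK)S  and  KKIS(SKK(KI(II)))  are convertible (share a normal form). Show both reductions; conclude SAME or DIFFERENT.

Answer: SAME — A ⇓ S, B ⇓ S

Reduction:
Term A:
  start: KI(IK)S
  [1] IS
  [2] S

Term B:
  start: KKIS(SKK(KI(II)))
  [1] KS(SKK(KI(II)))
  [2] S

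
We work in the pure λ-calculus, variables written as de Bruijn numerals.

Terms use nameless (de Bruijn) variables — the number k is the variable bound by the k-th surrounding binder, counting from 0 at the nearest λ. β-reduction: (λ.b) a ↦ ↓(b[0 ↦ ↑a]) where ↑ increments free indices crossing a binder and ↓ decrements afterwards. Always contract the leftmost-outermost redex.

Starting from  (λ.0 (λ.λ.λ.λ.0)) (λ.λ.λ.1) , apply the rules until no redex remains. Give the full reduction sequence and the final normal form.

Answer: normal form = λ.λ.1  (in 2 steps)

Derivation:
  start: (λ.0 (λ.λ.λ.λ.0)) (λ.λ.λ.1)
  →1  (λ.λ.λ.1) (λ.λ.λ.λ.0)
  →2  λ.λ.1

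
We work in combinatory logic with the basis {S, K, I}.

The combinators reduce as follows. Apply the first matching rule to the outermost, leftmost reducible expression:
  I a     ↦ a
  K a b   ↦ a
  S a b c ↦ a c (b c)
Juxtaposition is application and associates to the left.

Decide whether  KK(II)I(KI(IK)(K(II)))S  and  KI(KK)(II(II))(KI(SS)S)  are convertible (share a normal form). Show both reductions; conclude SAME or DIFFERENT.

Term A:
  start: KK(II)I(KI(IK)(K(II)))S
  [1] KI(KI(IK)(K(II)))S
  [2] IS
  [3] S

Term B:
  start: KI(KK)(II(II))(KI(SS)S)
  [1] I(II(II))(KI(SS)S)
  [2] II(II)(KI(SS)S)
  [3] I(II)(KI(SS)S)
  [4] II(KI(SS)S)
  [5] I(KI(SS)S)
  [6] KI(SS)S
  [7] IS
  [8] S

Answer: SAME — A ⇓ S, B ⇓ S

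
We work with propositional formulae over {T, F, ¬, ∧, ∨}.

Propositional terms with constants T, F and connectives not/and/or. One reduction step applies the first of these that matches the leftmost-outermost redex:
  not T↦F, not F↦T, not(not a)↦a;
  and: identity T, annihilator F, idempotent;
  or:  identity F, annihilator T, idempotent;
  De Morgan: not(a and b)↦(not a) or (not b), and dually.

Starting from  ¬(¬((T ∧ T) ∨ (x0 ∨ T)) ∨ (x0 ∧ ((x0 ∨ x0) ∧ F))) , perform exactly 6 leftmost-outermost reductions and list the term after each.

Answer: after 6 steps: ¬x0 ∨ ¬((x0 ∨ x0) ∧ F)

Reduction:
  start: ¬(¬((T ∧ T) ∨ (x0 ∨ T)) ∨ (x0 ∧ ((x0 ∨ x0) ∧ F)))
  step 1: ¬¬((T ∧ T) ∨ (x0 ∨ T)) ∧ ¬(x0 ∧ ((x0 ∨ x0) ∧ F))
  step 2: ((T ∧ T) ∨ (x0 ∨ T)) ∧ ¬(x0 ∧ ((x0 ∨ x0) ∧ F))
  step 3: (T ∨ (x0 ∨ T)) ∧ ¬(x0 ∧ ((x0 ∨ x0) ∧ F))
  step 4: T ∧ ¬(x0 ∧ ((x0 ∨ x0) ∧ F))
  step 5: ¬(x0 ∧ ((x0 ∨ x0) ∧ F))
  step 6: ¬x0 ∨ ¬((x0 ∨ x0) ∧ F)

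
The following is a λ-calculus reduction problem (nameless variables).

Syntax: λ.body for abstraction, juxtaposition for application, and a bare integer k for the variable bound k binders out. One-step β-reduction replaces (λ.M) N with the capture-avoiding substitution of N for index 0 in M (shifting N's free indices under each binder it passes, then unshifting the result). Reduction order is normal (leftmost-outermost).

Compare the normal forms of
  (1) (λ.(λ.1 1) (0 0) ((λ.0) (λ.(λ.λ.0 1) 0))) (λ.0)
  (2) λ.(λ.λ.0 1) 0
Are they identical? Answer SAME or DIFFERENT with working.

Term A:
  start: (λ.(λ.1 1) (0 0) ((λ.0) (λ.(λ.λ.0 1) 0))) (λ.0)
  step 1: (λ.(λ.0) (λ.0)) ((λ.0) (λ.0)) ((λ.0) (λ.(λ.λ.0 1) 0))
  step 2: (λ.0) (λ.0) ((λ.0) (λ.(λ.λ.0 1) 0))
  step 3: (λ.0) ((λ.0) (λ.(λ.λ.0 1) 0))
  step 4: (λ.0) (λ.(λ.λ.0 1) 0)
  step 5: λ.(λ.λ.0 1) 0
  step 6: λ.λ.0 1

Term B:
  start: λ.(λ.λ.0 1) 0
  step 1: λ.λ.0 1

Answer: SAME — A ⇓ λ.λ.0 1, B ⇓ λ.λ.0 1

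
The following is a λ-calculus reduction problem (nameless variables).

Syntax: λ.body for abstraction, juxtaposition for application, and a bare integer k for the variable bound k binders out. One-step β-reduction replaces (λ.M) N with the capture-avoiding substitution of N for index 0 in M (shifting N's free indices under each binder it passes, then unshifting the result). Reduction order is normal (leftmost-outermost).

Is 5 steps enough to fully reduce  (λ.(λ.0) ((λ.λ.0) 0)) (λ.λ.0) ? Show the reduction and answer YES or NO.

Answer: YES — reaches normal form λ.0 in 3 ≤ 5 steps

Working:
  start: (λ.(λ.0) ((λ.λ.0) 0)) (λ.λ.0)
  [1] (λ.0) ((λ.λ.0) (λ.λ.0))
  [2] (λ.λ.0) (λ.λ.0)
  [3] λ.0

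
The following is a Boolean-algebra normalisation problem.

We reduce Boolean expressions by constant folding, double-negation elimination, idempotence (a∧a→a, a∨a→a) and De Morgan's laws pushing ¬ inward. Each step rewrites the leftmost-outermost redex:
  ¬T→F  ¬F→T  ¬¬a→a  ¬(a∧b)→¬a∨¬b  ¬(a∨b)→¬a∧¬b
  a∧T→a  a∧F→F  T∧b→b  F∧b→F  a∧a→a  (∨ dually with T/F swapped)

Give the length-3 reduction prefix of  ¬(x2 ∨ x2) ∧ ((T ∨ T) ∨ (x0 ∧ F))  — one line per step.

  start: ¬(x2 ∨ x2) ∧ ((T ∨ T) ∨ (x0 ∧ F))
  [1] (¬x2 ∧ ¬x2) ∧ ((T ∨ T) ∨ (x0 ∧ F))
  [2] ¬x2 ∧ ((T ∨ T) ∨ (x0 ∧ F))
  [3] ¬x2 ∧ (T ∨ (x0 ∧ F))

Answer: after 3 steps: ¬x2 ∧ (T ∨ (x0 ∧ F))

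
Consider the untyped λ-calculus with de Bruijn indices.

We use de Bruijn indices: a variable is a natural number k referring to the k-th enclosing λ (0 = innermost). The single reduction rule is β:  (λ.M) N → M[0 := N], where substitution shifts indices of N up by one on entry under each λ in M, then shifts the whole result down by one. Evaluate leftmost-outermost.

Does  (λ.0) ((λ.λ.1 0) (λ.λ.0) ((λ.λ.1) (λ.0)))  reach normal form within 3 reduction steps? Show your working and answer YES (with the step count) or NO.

  start: (λ.0) ((λ.λ.1 0) (λ.λ.0) ((λ.λ.1) (λ.0)))
  step 1: (λ.λ.1 0) (λ.λ.0) ((λ.λ.1) (λ.0))
  step 2: (λ.(λ.λ.0) 0) ((λ.λ.1) (λ.0))
  step 3: (λ.λ.0) ((λ.λ.1) (λ.0))

Answer: NO — after 3 steps the term is (λ.λ.0) ((λ.λ.1) (λ.0)), not yet normal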